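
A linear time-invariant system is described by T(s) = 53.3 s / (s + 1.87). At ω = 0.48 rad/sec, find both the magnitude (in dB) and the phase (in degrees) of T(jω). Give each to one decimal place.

|j0.48| = 0.48
|j0.48 + 1.87| = √(0.48² + 1.87²) = 1.931
|T(j0.48)| = 53.3 × 0.48 / 1.931 = 13.252
20 log₁₀(13.252) = 22.45 dB
∠(j0.48) = 90.00°
∠(j0.48 + 1.87) = arctan(0.48/1.87) = 14.40°
∠T(j0.48) = 90.00° − 14.40° = 75.60°

|T| = 22.4 dB, ∠T = 75.6°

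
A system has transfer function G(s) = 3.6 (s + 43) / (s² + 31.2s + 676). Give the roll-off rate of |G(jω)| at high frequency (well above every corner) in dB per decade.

-20 dB/decade

With 1 zero and 2 poles, the high-frequency asymptotic slope is 20 × (1 − 2) = -20 dB/decade.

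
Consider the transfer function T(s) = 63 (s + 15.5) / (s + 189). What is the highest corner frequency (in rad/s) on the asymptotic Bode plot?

Break frequencies occur at each pole and zero magnitude: 15.5 rad/s, 189 rad/s.
The highest is 189 rad/s.

189 rad/s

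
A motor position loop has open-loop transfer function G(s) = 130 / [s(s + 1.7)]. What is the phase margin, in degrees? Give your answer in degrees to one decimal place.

Gain crossover: |G(jω)| = 1 at ω ≈ 11.3 rad/sec.
∠G(j11.3) = −90° − arctan(11.3/1.7) ≈ -171.47°
PM = 180° + (-171.47°) = 8.53°

8.5°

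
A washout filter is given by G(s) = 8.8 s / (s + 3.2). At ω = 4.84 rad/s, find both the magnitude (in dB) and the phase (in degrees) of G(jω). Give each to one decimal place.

|j4.84| = 4.84
|j4.84 + 3.2| = √(4.84² + 3.2²) = 5.802
|G(j4.84)| = 8.8 × 4.84 / 5.802 = 7.3407
20 log₁₀(7.3407) = 17.31 dB
∠(j4.84) = 90.00°
∠(j4.84 + 3.2) = arctan(4.84/3.2) = 56.53°
∠G(j4.84) = 90.00° − 56.53° = 33.47°

|G| = 17.3 dB, ∠G = 33.5°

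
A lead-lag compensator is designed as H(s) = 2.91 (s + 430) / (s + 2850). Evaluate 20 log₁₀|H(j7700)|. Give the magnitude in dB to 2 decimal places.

8.73 dB

|j7700 + 430| = √(7700² + 430²) = 7712
|j7700 + 2850| = √(7700² + 2850²) = 8211
|H(j7700)| = 2.91 × 7712 / 8211 = 2.7333
20 log₁₀(2.7333) = 8.734 dB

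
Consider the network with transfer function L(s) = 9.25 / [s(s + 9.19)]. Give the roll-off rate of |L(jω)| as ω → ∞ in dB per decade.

With 0 zeros and 2 poles, the high-frequency asymptotic slope is 20 × (0 − 2) = -40 dB/decade.

-40 dB/decade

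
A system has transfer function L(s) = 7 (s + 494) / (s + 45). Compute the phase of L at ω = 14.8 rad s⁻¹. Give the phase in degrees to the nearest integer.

-16 deg

∠(j14.8 + 494) = arctan(14.8/494) = 1.72°
∠(j14.8 + 45) = arctan(14.8/45) = 18.21°
∠L(j14.8) = 1.72° − 18.21° = -16.49°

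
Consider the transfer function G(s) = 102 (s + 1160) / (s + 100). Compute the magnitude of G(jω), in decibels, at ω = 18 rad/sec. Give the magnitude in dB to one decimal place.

|j18 + 1160| = √(18² + 1160²) = 1160
|j18 + 100| = √(18² + 100²) = 101.6
|G(j18)| = 102 × 1160 / 101.6 = 1164.6
20 log₁₀(1164.6) = 61.32 dB

61.3 dB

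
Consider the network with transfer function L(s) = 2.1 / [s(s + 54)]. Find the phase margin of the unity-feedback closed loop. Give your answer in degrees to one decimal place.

Gain crossover: |L(jω)| = 1 at ω ≈ 0.0389 rad/s.
∠L(j0.0389) = −90° − arctan(0.0389/54) ≈ -90.04°
PM = 180° + (-90.04°) = 89.96°

90.0°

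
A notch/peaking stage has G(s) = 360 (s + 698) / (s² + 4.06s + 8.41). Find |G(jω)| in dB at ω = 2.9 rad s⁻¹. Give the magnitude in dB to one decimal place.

|j2.9 + 698| = √(2.9² + 698²) = 698
|(j2.9)² + 4.06(j2.9) + 8.41| = |0 + j11.774| = 11.77
|G(j2.9)| = 360 × 698 / 11.77 = 21342
20 log₁₀(21342) = 86.58 dB

86.6 dB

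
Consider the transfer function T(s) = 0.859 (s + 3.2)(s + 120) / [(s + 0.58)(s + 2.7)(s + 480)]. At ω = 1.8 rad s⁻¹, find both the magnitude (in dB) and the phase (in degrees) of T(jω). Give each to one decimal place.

|T| = -17.8 dB, ∠T = -75.8°

|j1.8 + 3.2| = √(1.8² + 3.2²) = 3.672
|j1.8 + 120| = √(1.8² + 120²) = 120
|j1.8 + 0.58| = √(1.8² + 0.58²) = 1.891
|j1.8 + 2.7| = √(1.8² + 2.7²) = 3.245
|j1.8 + 480| = √(1.8² + 480²) = 480
|T(j1.8)| = 0.859 × 3.672 × 120 / (1.891 × 3.245 × 480) = 0.1285
20 log₁₀(0.1285) = -17.82 dB
∠(j1.8 + 3.2) = arctan(1.8/3.2) = 29.36°
∠(j1.8 + 120) = arctan(1.8/120) = 0.86°
∠(j1.8 + 0.58) = arctan(1.8/0.58) = 72.14°
∠(j1.8 + 2.7) = arctan(1.8/2.7) = 33.69°
∠(j1.8 + 480) = arctan(1.8/480) = 0.21°
∠T(j1.8) = 29.36° + 0.86° − (72.14° + 33.69° + 0.21°) = -75.83°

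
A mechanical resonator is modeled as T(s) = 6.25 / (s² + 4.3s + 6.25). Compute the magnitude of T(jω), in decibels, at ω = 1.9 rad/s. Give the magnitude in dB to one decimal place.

-2.8 dB

|(j1.9)² + 4.3(j1.9) + 6.25| = |2.64 + j8.17| = 8.586
|T(j1.9)| = 6.25 / 8.586 = 0.72793
20 log₁₀(0.72793) = -2.76 dB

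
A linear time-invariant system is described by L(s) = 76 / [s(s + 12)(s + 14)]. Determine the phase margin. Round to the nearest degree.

86 deg

Gain crossover: |L(jω)| = 1 at ω ≈ 0.452 rad s⁻¹.
∠L(j0.452) = −90° − arctan(0.452/12) − arctan(0.452/14) ≈ -94.00°
PM = 180° + (-94.00°) = 86.00°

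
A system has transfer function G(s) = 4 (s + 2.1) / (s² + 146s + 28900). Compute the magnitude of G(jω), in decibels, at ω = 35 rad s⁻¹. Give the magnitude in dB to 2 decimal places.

-46.05 dB

|j35 + 2.1| = √(35² + 2.1²) = 35.06
|(j35)² + 146(j35) + 28900| = |27675 + j5110| = 2.814e+04
|G(j35)| = 4 × 35.06 / 2.814e+04 = 0.0049836
20 log₁₀(0.0049836) = -46.049 dB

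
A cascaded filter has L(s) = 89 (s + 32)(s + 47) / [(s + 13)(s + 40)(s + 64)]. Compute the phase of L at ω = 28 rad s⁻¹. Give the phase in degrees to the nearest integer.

∠(j28 + 32) = arctan(28/32) = 41.19°
∠(j28 + 47) = arctan(28/47) = 30.78°
∠(j28 + 13) = arctan(28/13) = 65.10°
∠(j28 + 40) = arctan(28/40) = 34.99°
∠(j28 + 64) = arctan(28/64) = 23.63°
∠L(j28) = 41.19° + 30.78° − (65.10° + 34.99° + 23.63°) = -51.75°

-52 deg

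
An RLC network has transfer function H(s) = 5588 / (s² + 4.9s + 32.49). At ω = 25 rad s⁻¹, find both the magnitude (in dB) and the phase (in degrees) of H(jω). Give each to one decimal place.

|H| = 19.3 dB, ∠H = -168.3 deg

|(j25)² + 4.9(j25) + 32.49| = |-592.51 + j122.5| = 605
|H(j25)| = 5588 / 605 = 9.2357
20 log₁₀(9.2357) = 19.31 dB
∠[(j25)² + 4.9(j25) + 32.49] = ∠[-592.51 + j122.5] = 168.32°
∠H(j25) = −168.32° = -168.32°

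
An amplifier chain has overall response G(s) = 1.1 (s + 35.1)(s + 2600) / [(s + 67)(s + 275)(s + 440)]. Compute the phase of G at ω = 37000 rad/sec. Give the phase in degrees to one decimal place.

∠(j37000 + 35.1) = arctan(37000/35.1) = 89.95°
∠(j37000 + 2600) = arctan(37000/2600) = 85.98°
∠(j37000 + 67) = arctan(37000/67) = 89.90°
∠(j37000 + 275) = arctan(37000/275) = 89.57°
∠(j37000 + 440) = arctan(37000/440) = 89.32°
∠G(j37000) = 89.95° + 85.98° − (89.90° + 89.57° + 89.32°) = -92.86°

-92.9°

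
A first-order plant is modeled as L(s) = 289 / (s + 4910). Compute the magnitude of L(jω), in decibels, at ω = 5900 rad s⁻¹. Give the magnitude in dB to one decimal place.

-28.5 dB

|j5900 + 4910| = √(5900² + 4910²) = 7676
|L(j5900)| = 289 / 7676 = 0.037651
20 log₁₀(0.037651) = -28.48 dB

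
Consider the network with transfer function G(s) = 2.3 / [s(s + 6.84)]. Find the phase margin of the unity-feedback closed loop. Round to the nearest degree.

87 deg

Gain crossover: |G(jω)| = 1 at ω ≈ 0.336 rad/sec.
∠G(j0.336) = −90° − arctan(0.336/6.84) ≈ -92.81°
PM = 180° + (-92.81°) = 87.19°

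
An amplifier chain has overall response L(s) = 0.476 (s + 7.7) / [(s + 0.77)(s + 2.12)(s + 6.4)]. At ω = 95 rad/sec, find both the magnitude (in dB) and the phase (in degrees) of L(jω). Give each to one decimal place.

|j95 + 7.7| = √(95² + 7.7²) = 95.31
|j95 + 0.77| = √(95² + 0.77²) = 95
|j95 + 2.12| = √(95² + 2.12²) = 95.02
|j95 + 6.4| = √(95² + 6.4²) = 95.22
|L(j95)| = 0.476 × 95.31 / (95 × 95.02 × 95.22) = 5.2781e-05
20 log₁₀(5.2781e-05) = -85.55 dB
∠(j95 + 7.7) = arctan(95/7.7) = 85.37°
∠(j95 + 0.77) = arctan(95/0.77) = 89.54°
∠(j95 + 2.12) = arctan(95/2.12) = 88.72°
∠(j95 + 6.4) = arctan(95/6.4) = 86.15°
∠L(j95) = 85.37° − (89.54° + 88.72° + 86.15°) = -179.04°

|L| = -85.6 dB, ∠L = -179.0°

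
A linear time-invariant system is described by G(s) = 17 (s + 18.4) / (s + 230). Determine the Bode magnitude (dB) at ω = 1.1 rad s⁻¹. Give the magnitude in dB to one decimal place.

2.7 dB

|j1.1 + 18.4| = √(1.1² + 18.4²) = 18.43
|j1.1 + 230| = √(1.1² + 230²) = 230
|G(j1.1)| = 17 × 18.43 / 230 = 1.3624
20 log₁₀(1.3624) = 2.69 dB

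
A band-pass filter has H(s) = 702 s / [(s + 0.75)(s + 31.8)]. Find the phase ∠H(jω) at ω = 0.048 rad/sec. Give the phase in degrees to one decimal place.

86.3 deg

∠(j0.048) = 90.00°
∠(j0.048 + 0.75) = arctan(0.048/0.75) = 3.66°
∠(j0.048 + 31.8) = arctan(0.048/31.8) = 0.09°
∠H(j0.048) = 90.00° − (3.66° + 0.09°) = 86.25°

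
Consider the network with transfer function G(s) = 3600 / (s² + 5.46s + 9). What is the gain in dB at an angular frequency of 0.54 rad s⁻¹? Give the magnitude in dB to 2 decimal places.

|(j0.54)² + 5.46(j0.54) + 9| = |8.7084 + j2.9484| = 9.194
|G(j0.54)| = 3600 / 9.194 = 391.56
20 log₁₀(391.56) = 51.856 dB

51.86 dB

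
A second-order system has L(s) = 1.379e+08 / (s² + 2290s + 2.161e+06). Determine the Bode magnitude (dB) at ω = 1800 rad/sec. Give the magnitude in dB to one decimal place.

30.2 dB

|(j1800)² + 2290(j1800) + 2.161e+06| = |-1.079e+06 + j4.122e+06| = 4.261e+06
|L(j1800)| = 1.379e+08 / 4.261e+06 = 32.364
20 log₁₀(32.364) = 30.20 dB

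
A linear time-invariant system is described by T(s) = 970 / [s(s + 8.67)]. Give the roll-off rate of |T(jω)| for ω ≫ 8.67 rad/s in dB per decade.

-40 dB/decade

With 0 zeros and 2 poles, the high-frequency asymptotic slope is 20 × (0 − 2) = -40 dB/decade.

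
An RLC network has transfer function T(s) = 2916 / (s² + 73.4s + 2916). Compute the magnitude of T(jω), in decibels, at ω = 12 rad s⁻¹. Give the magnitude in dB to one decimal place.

|(j12)² + 73.4(j12) + 2916| = |2772 + j880.8| = 2909
|T(j12)| = 2916 / 2909 = 1.0026
20 log₁₀(1.0026) = 0.02 dB

0.0 dB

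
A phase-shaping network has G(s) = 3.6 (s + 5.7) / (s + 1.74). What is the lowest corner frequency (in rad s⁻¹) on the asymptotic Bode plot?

1.74 rad s⁻¹

Break frequencies occur at each pole and zero magnitude: 1.74 rad s⁻¹, 5.7 rad s⁻¹.
The lowest is 1.74 rad s⁻¹.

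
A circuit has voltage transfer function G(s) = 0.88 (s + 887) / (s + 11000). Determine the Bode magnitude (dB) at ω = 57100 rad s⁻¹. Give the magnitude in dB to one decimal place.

|j57100 + 887| = √(57100² + 887²) = 5.711e+04
|j57100 + 11000| = √(57100² + 11000²) = 5.815e+04
|G(j57100)| = 0.88 × 5.711e+04 / 5.815e+04 = 0.86422
20 log₁₀(0.86422) = -1.27 dB

-1.3 dB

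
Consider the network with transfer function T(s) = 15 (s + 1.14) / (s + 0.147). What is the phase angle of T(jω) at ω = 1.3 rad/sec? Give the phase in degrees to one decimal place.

-34.8°

∠(j1.3 + 1.14) = arctan(1.3/1.14) = 48.75°
∠(j1.3 + 0.147) = arctan(1.3/0.147) = 83.55°
∠T(j1.3) = 48.75° − 83.55° = -34.80°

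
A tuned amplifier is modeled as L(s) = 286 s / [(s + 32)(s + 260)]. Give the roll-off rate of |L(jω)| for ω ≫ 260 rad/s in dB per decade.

-20 dB/decade

With 1 zero and 2 poles, the high-frequency asymptotic slope is 20 × (1 − 2) = -20 dB/decade.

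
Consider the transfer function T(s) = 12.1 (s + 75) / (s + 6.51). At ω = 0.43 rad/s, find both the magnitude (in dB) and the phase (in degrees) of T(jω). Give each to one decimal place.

|T| = 42.9 dB, ∠T = -3.5°

|j0.43 + 75| = √(0.43² + 75²) = 75
|j0.43 + 6.51| = √(0.43² + 6.51²) = 6.524
|T(j0.43)| = 12.1 × 75 / 6.524 = 139.1
20 log₁₀(139.1) = 42.87 dB
∠(j0.43 + 75) = arctan(0.43/75) = 0.33°
∠(j0.43 + 6.51) = arctan(0.43/6.51) = 3.78°
∠T(j0.43) = 0.33° − 3.78° = -3.45°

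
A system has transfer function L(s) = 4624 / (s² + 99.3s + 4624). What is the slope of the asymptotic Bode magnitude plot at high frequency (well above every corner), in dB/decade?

-40 dB/decade

With 0 zeros and 2 poles, the high-frequency asymptotic slope is 20 × (0 − 2) = -40 dB/decade.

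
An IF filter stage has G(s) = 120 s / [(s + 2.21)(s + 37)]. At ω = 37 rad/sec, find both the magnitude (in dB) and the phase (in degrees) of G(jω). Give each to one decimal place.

|j37| = 37
|j37 + 2.21| = √(37² + 2.21²) = 37.07
|j37 + 37| = √(37² + 37²) = 52.33
|G(j37)| = 120 × 37 / (37.07 × 52.33) = 2.2892
20 log₁₀(2.2892) = 7.19 dB
∠(j37) = 90.00°
∠(j37 + 2.21) = arctan(37/2.21) = 86.58°
∠(j37 + 37) = arctan(37/37) = 45.00°
∠G(j37) = 90.00° − (86.58° + 45.00°) = -41.58°

|G| = 7.2 dB, ∠G = -41.6 deg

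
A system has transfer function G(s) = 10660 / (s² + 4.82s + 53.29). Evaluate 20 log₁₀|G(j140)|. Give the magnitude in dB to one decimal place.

-5.3 dB

|(j140)² + 4.82(j140) + 53.29| = |-19547 + j674.8| = 1.956e+04
|G(j140)| = 10660 / 1.956e+04 = 0.54504
20 log₁₀(0.54504) = -5.27 dB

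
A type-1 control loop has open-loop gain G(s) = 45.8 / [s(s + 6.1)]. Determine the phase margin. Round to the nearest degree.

Gain crossover: |G(jω)| = 1 at ω ≈ 5.55 rad/s.
∠G(j5.55) = −90° − arctan(5.55/6.1) ≈ -132.31°
PM = 180° + (-132.31°) = 47.69°

48°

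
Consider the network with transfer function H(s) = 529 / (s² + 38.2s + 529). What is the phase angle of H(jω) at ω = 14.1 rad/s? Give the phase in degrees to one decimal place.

-58.5°

∠[(j14.1)² + 38.2(j14.1) + 529] = ∠[330.19 + j538.62] = 58.49°
∠H(j14.1) = −58.49° = -58.49°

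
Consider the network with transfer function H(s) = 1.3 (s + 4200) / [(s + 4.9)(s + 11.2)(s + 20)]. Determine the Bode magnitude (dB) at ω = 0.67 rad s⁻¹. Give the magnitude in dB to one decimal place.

|j0.67 + 4200| = √(0.67² + 4200²) = 4200
|j0.67 + 4.9| = √(0.67² + 4.9²) = 4.946
|j0.67 + 11.2| = √(0.67² + 11.2²) = 11.22
|j0.67 + 20| = √(0.67² + 20²) = 20.01
|H(j0.67)| = 1.3 × 4200 / (4.946 × 11.22 × 20.01) = 4.9171
20 log₁₀(4.9171) = 13.83 dB

13.8 dB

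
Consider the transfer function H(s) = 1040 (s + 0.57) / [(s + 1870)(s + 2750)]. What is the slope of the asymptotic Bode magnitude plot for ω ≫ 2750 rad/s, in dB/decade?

-20 dB/decade

With 1 zero and 2 poles, the high-frequency asymptotic slope is 20 × (1 − 2) = -20 dB/decade.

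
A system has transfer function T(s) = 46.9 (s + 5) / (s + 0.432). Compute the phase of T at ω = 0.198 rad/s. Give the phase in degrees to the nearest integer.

∠(j0.198 + 5) = arctan(0.198/5) = 2.27°
∠(j0.198 + 0.432) = arctan(0.198/0.432) = 24.62°
∠T(j0.198) = 2.27° − 24.62° = -22.36°

-22°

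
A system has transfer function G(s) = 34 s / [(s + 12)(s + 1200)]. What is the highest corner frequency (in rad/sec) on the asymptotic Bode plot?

Break frequencies occur at each pole and zero magnitude: 12 rad/sec, 1200 rad/sec.
The highest is 1200 rad/sec.

1200 rad/sec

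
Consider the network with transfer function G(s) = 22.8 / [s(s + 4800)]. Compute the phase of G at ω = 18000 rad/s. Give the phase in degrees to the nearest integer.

∠(j18000 + 4800) = arctan(18000/4800) = 75.07°
∠(j18000) = 90.00°
∠G(j18000) = − (75.07° + 90.00°) = -165.07°

-165°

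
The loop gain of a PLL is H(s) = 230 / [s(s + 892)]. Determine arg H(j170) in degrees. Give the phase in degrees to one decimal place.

-100.8°

∠(j170 + 892) = arctan(170/892) = 10.79°
∠(j170) = 90.00°
∠H(j170) = − (10.79° + 90.00°) = -100.79°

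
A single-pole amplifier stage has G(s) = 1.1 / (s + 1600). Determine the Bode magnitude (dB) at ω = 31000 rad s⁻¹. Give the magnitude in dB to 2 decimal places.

|j31000 + 1600| = √(31000² + 1600²) = 3.104e+04
|G(j31000)| = 1.1 / 3.104e+04 = 3.5437e-05
20 log₁₀(3.5437e-05) = -89.011 dB

-89.01 dB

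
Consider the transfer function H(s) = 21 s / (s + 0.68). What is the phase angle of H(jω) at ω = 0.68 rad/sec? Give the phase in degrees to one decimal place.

45.0°

∠(j0.68) = 90.00°
∠(j0.68 + 0.68) = arctan(0.68/0.68) = 45.00°
∠H(j0.68) = 90.00° − 45.00° = 45.00°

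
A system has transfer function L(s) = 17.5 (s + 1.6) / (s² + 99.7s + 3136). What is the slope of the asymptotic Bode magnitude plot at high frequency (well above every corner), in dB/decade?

-20 dB/decade

With 1 zero and 2 poles, the high-frequency asymptotic slope is 20 × (1 − 2) = -20 dB/decade.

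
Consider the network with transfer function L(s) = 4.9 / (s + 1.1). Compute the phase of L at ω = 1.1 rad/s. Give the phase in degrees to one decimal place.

∠(j1.1 + 1.1) = arctan(1.1/1.1) = 45.00°
∠L(j1.1) = −45.00° = -45.00°

-45.0 deg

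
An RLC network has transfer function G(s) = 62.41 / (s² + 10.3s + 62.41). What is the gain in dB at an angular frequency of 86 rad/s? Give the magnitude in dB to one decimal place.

-41.5 dB

|(j86)² + 10.3(j86) + 62.41| = |-7333.6 + j885.8| = 7387
|G(j86)| = 62.41 / 7387 = 0.0084487
20 log₁₀(0.0084487) = -41.46 dB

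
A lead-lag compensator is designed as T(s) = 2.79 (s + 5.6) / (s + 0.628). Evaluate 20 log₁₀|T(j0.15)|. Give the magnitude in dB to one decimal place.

27.7 dB

|j0.15 + 5.6| = √(0.15² + 5.6²) = 5.602
|j0.15 + 0.628| = √(0.15² + 0.628²) = 0.6457
|T(j0.15)| = 2.79 × 5.602 / 0.6457 = 24.207
20 log₁₀(24.207) = 27.68 dB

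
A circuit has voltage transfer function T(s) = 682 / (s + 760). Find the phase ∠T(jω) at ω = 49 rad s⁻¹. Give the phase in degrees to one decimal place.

∠(j49 + 760) = arctan(49/760) = 3.69°
∠T(j49) = −3.69° = -3.69°

-3.7°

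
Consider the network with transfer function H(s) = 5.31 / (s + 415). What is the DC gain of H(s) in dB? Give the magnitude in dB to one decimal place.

-37.9 dB

H(0) = 5.31 / 415 = 0.012795
20 log₁₀(0.012795) = -37.86 dB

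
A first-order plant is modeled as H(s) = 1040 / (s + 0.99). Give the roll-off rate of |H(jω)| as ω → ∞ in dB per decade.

-20 dB/decade

With 0 zeros and 1 pole, the high-frequency asymptotic slope is 20 × (0 − 1) = -20 dB/decade.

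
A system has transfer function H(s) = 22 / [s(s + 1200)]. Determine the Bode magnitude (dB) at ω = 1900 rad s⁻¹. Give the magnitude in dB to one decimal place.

|j1900 + 1200| = √(1900² + 1200²) = 2247
|j1900| = 1900
|H(j1900)| = 22 / (2247 × 1900) = 5.1526e-06
20 log₁₀(5.1526e-06) = -105.76 dB

-105.8 dB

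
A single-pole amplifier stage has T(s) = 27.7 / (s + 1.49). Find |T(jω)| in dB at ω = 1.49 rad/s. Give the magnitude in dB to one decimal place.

22.4 dB

|j1.49 + 1.49| = √(1.49² + 1.49²) = 2.107
|T(j1.49)| = 27.7 / 2.107 = 13.146
20 log₁₀(13.146) = 22.38 dB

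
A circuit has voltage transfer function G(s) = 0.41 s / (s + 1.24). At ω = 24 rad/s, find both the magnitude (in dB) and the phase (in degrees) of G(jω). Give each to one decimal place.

|j24| = 24
|j24 + 1.24| = √(24² + 1.24²) = 24.03
|G(j24)| = 0.41 × 24 / 24.03 = 0.40945
20 log₁₀(0.40945) = -7.76 dB
∠(j24) = 90.00°
∠(j24 + 1.24) = arctan(24/1.24) = 87.04°
∠G(j24) = 90.00° − 87.04° = 2.96°

|G| = -7.8 dB, ∠G = 3.0°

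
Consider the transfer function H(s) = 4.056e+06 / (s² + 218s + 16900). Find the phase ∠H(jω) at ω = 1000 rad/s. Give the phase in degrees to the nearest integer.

-167 deg

∠[(j1000)² + 218(j1000) + 16900] = ∠[-9.831e+05 + j2.18e+05] = 167.50°
∠H(j1000) = −167.50° = -167.50°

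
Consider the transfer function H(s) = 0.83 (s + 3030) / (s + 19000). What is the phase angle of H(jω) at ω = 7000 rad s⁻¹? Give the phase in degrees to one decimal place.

∠(j7000 + 3030) = arctan(7000/3030) = 66.59°
∠(j7000 + 19000) = arctan(7000/19000) = 20.22°
∠H(j7000) = 66.59° − 20.22° = 46.37°

46.4°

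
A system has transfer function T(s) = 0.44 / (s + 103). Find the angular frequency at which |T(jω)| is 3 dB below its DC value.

103 rad/s

For a single-pole low-pass, the −3 dB point is at the pole: ω = 103 rad/s.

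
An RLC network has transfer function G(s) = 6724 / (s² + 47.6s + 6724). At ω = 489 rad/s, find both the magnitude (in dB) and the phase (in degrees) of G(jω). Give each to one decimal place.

|(j489)² + 47.6(j489) + 6724| = |-2.324e+05 + j23276| = 2.336e+05
|G(j489)| = 6724 / 2.336e+05 = 0.028789
20 log₁₀(0.028789) = -30.82 dB
∠[(j489)² + 47.6(j489) + 6724] = ∠[-2.324e+05 + j23276] = 174.28°
∠G(j489) = −174.28° = -174.28°

|G| = -30.8 dB, ∠G = -174.3°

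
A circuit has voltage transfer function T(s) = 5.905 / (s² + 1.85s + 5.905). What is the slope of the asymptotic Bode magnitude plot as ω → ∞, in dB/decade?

With 0 zeros and 2 poles, the high-frequency asymptotic slope is 20 × (0 − 2) = -40 dB/decade.

-40 dB/decade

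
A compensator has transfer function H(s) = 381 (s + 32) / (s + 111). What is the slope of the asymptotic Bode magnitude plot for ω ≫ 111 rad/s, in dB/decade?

With 1 zero and 1 pole, the high-frequency asymptotic slope is 20 × (1 − 1) = 0 dB/decade.

0 dB/decade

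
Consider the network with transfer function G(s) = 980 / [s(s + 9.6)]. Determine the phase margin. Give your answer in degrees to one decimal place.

Gain crossover: |G(jω)| = 1 at ω ≈ 30.6 rad/s.
∠G(j30.6) = −90° − arctan(30.6/9.6) ≈ -162.57°
PM = 180° + (-162.57°) = 17.43°

17.4°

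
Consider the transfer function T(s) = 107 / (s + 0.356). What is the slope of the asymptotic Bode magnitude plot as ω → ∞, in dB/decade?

With 0 zeros and 1 pole, the high-frequency asymptotic slope is 20 × (0 − 1) = -20 dB/decade.

-20 dB/decade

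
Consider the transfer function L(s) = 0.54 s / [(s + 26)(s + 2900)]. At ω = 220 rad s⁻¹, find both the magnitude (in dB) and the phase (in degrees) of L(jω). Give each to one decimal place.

|L| = -74.7 dB, ∠L = 2.4°

|j220| = 220
|j220 + 26| = √(220² + 26²) = 221.5
|j220 + 2900| = √(220² + 2900²) = 2908
|L(j220)| = 0.54 × 220 / (221.5 × 2908) = 0.00018439
20 log₁₀(0.00018439) = -74.69 dB
∠(j220) = 90.00°
∠(j220 + 26) = arctan(220/26) = 83.26°
∠(j220 + 2900) = arctan(220/2900) = 4.34°
∠L(j220) = 90.00° − (83.26° + 4.34°) = 2.40°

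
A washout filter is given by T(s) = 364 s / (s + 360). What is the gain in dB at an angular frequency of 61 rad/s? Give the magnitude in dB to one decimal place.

35.7 dB

|j61| = 61
|j61 + 360| = √(61² + 360²) = 365.1
|T(j61)| = 364 × 61 / 365.1 = 60.811
20 log₁₀(60.811) = 35.68 dB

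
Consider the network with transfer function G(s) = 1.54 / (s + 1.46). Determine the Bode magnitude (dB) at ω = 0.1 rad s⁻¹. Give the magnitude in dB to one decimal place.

0.4 dB

|j0.1 + 1.46| = √(0.1² + 1.46²) = 1.463
|G(j0.1)| = 1.54 / 1.463 = 1.0523
20 log₁₀(1.0523) = 0.44 dB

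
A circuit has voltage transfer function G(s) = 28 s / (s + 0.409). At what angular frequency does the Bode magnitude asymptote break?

The single real pole at s = −0.409 gives a corner at ω = 0.409 rad/sec.

0.409 rad/sec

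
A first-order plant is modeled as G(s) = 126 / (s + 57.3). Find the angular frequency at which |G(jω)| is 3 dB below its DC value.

For a single-pole low-pass, the −3 dB point is at the pole: ω = 57.3 rad/s.

57.3 rad/s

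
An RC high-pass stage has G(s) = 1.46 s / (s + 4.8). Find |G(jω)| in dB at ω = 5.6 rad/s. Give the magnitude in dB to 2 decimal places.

0.89 dB

|j5.6| = 5.6
|j5.6 + 4.8| = √(5.6² + 4.8²) = 7.376
|G(j5.6)| = 1.46 × 5.6 / 7.376 = 1.1085
20 log₁₀(1.1085) = 0.895 dB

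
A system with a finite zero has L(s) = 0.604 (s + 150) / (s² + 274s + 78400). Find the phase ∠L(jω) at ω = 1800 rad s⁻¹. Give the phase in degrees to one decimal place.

-85.9°

∠(j1800 + 150) = arctan(1800/150) = 85.24°
∠[(j1800)² + 274(j1800) + 78400] = ∠[-3.1616e+06 + j4.932e+05] = 171.13°
∠L(j1800) = 85.24° − 171.13° = -85.90°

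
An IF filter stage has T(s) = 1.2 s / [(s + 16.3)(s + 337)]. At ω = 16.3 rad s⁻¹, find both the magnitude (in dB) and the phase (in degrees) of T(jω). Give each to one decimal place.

|j16.3| = 16.3
|j16.3 + 16.3| = √(16.3² + 16.3²) = 23.05
|j16.3 + 337| = √(16.3² + 337²) = 337.4
|T(j16.3)| = 1.2 × 16.3 / (23.05 × 337.4) = 0.0025149
20 log₁₀(0.0025149) = -51.99 dB
∠(j16.3) = 90.00°
∠(j16.3 + 16.3) = arctan(16.3/16.3) = 45.00°
∠(j16.3 + 337) = arctan(16.3/337) = 2.77°
∠T(j16.3) = 90.00° − (45.00° + 2.77°) = 42.23°

|T| = -52.0 dB, ∠T = 42.2°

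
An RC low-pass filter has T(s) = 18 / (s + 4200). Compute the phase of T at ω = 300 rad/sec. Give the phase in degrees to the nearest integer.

-4 deg

∠(j300 + 4200) = arctan(300/4200) = 4.09°
∠T(j300) = −4.09° = -4.09°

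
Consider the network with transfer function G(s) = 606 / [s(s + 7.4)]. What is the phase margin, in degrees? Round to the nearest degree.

17°

Gain crossover: |G(jω)| = 1 at ω ≈ 24.1 rad/sec.
∠G(j24.1) = −90° − arctan(24.1/7.4) ≈ -162.91°
PM = 180° + (-162.91°) = 17.09°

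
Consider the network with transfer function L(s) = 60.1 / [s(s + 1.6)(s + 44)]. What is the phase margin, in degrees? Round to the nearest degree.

63 deg

Gain crossover: |L(jω)| = 1 at ω ≈ 0.769 rad/s.
∠L(j0.769) = −90° − arctan(0.769/1.6) − arctan(0.769/44) ≈ -116.68°
PM = 180° + (-116.68°) = 63.32°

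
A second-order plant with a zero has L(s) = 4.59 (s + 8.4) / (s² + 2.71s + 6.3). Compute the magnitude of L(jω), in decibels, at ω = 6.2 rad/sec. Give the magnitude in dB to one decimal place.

|j6.2 + 8.4| = √(6.2² + 8.4²) = 10.44
|(j6.2)² + 2.71(j6.2) + 6.3| = |-32.14 + j16.802| = 36.27
|L(j6.2)| = 4.59 × 10.44 / 36.27 = 1.3213
20 log₁₀(1.3213) = 2.42 dB

2.4 dB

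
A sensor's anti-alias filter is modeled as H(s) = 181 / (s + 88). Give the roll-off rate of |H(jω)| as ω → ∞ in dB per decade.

With 0 zeros and 1 pole, the high-frequency asymptotic slope is 20 × (0 − 1) = -20 dB/decade.

-20 dB/decade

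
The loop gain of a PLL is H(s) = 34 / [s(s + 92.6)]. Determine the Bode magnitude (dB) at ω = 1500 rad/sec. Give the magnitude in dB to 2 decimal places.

-96.43 dB

|j1500 + 92.6| = √(1500² + 92.6²) = 1503
|j1500| = 1500
|H(j1500)| = 34 / (1503 × 1500) = 1.5082e-05
20 log₁₀(1.5082e-05) = -96.431 dB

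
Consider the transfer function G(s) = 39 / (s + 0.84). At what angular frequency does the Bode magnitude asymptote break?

0.84 rad/s

The single real pole at s = −0.84 gives a corner at ω = 0.84 rad/s.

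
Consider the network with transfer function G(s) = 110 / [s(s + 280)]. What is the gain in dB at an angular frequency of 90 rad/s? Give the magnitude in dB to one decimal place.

-47.6 dB

|j90 + 280| = √(90² + 280²) = 294.1
|j90| = 90
|G(j90)| = 110 / (294.1 × 90) = 0.0041557
20 log₁₀(0.0041557) = -47.63 dB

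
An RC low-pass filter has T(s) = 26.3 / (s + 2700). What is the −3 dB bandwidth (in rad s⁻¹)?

2700 rad s⁻¹

For a single-pole low-pass, the −3 dB point is at the pole: ω = 2700 rad s⁻¹.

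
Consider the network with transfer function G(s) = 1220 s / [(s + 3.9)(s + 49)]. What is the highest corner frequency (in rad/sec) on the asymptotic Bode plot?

49 rad/sec

Break frequencies occur at each pole and zero magnitude: 3.9 rad/sec, 49 rad/sec.
The highest is 49 rad/sec.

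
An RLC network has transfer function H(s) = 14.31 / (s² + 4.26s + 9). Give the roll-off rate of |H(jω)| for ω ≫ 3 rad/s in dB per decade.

-40 dB/decade

With 0 zeros and 2 poles, the high-frequency asymptotic slope is 20 × (0 − 2) = -40 dB/decade.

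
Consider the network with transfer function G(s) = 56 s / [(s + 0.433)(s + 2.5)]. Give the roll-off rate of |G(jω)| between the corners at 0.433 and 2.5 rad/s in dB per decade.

0 dB/decade

In this band the factors already past their corner are: 1 differentiator zero, pole at 0.433; net slope = 0 dB/decade.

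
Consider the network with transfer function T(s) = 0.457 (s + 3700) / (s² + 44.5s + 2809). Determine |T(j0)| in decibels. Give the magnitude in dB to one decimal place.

-4.4 dB

T(0) = 0.457 × 3700 / 2809 = 0.60196
20 log₁₀(0.60196) = -4.41 dB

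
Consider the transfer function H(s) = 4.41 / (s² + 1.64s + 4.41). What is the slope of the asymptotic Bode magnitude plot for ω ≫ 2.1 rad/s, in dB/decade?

With 0 zeros and 2 poles, the high-frequency asymptotic slope is 20 × (0 − 2) = -40 dB/decade.

-40 dB/decade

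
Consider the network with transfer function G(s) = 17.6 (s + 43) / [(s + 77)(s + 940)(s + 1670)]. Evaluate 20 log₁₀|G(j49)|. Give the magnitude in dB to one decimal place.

|j49 + 43| = √(49² + 43²) = 65.19
|j49 + 77| = √(49² + 77²) = 91.27
|j49 + 940| = √(49² + 940²) = 941.3
|j49 + 1670| = √(49² + 1670²) = 1671
|G(j49)| = 17.6 × 65.19 / (91.27 × 941.3 × 1671) = 7.994e-06
20 log₁₀(7.994e-06) = -101.94 dB

-101.9 dB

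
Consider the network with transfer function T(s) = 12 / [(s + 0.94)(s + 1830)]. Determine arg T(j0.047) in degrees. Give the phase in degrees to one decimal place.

∠(j0.047 + 0.94) = arctan(0.047/0.94) = 2.86°
∠(j0.047 + 1830) = arctan(0.047/1830) = 0.00°
∠T(j0.047) = − (2.86° + 0.00°) = -2.86°

-2.9 deg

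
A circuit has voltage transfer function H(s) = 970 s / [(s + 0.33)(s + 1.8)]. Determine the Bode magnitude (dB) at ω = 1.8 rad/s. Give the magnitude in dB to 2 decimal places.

51.48 dB

|j1.8| = 1.8
|j1.8 + 0.33| = √(1.8² + 0.33²) = 1.83
|j1.8 + 1.8| = √(1.8² + 1.8²) = 2.546
|H(j1.8)| = 970 × 1.8 / (1.83 × 2.546) = 374.81
20 log₁₀(374.81) = 51.476 dB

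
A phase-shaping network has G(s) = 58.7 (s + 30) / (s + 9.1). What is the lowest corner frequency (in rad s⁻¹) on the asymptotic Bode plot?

9.1 rad s⁻¹

Break frequencies occur at each pole and zero magnitude: 9.1 rad s⁻¹, 30 rad s⁻¹.
The lowest is 9.1 rad s⁻¹.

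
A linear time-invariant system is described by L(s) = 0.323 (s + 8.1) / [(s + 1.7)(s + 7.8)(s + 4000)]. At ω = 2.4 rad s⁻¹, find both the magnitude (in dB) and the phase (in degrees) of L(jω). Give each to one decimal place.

|j2.4 + 8.1| = √(2.4² + 8.1²) = 8.448
|j2.4 + 1.7| = √(2.4² + 1.7²) = 2.941
|j2.4 + 7.8| = √(2.4² + 7.8²) = 8.161
|j2.4 + 4000| = √(2.4² + 4000²) = 4000
|L(j2.4)| = 0.323 × 8.448 / (2.941 × 8.161 × 4000) = 2.8422e-05
20 log₁₀(2.8422e-05) = -90.93 dB
∠(j2.4 + 8.1) = arctan(2.4/8.1) = 16.50°
∠(j2.4 + 1.7) = arctan(2.4/1.7) = 54.69°
∠(j2.4 + 7.8) = arctan(2.4/7.8) = 17.10°
∠(j2.4 + 4000) = arctan(2.4/4000) = 0.03°
∠L(j2.4) = 16.50° − (54.69° + 17.10° + 0.03°) = -55.32°

|L| = -90.9 dB, ∠L = -55.3°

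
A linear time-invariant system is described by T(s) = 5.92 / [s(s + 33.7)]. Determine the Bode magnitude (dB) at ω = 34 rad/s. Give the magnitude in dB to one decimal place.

|j34 + 33.7| = √(34² + 33.7²) = 47.87
|j34| = 34
|T(j34)| = 5.92 / (47.87 × 34) = 0.0036372
20 log₁₀(0.0036372) = -48.78 dB

-48.8 dB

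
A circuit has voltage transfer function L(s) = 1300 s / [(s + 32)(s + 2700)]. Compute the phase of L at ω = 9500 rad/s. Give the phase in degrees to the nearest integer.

∠(j9500) = 90.00°
∠(j9500 + 32) = arctan(9500/32) = 89.81°
∠(j9500 + 2700) = arctan(9500/2700) = 74.13°
∠L(j9500) = 90.00° − (89.81° + 74.13°) = -73.94°

-74°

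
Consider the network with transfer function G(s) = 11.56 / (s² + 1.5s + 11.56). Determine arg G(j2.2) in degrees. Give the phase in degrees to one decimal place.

∠[(j2.2)² + 1.5(j2.2) + 11.56] = ∠[6.72 + j3.3] = 26.15°
∠G(j2.2) = −26.15° = -26.15°

-26.2°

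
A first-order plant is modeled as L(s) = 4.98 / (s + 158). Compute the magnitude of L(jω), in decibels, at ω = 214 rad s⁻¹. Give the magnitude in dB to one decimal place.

|j214 + 158| = √(214² + 158²) = 266
|L(j214)| = 4.98 / 266 = 0.018721
20 log₁₀(0.018721) = -34.55 dB

-34.6 dB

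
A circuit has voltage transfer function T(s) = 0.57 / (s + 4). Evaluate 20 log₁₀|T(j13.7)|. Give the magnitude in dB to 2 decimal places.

|j13.7 + 4| = √(13.7² + 4²) = 14.27
|T(j13.7)| = 0.57 / 14.27 = 0.039938
20 log₁₀(0.039938) = -27.972 dB

-27.97 dB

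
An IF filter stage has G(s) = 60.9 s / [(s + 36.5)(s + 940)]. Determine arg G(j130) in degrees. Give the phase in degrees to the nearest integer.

8°

∠(j130) = 90.00°
∠(j130 + 36.5) = arctan(130/36.5) = 74.32°
∠(j130 + 940) = arctan(130/940) = 7.87°
∠G(j130) = 90.00° − (74.32° + 7.87°) = 7.81°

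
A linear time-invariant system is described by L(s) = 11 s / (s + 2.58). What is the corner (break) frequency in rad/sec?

2.58 rad/sec

The single real pole at s = −2.58 gives a corner at ω = 2.58 rad/sec.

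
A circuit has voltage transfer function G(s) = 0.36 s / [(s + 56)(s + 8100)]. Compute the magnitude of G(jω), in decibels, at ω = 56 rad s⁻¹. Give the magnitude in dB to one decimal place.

|j56| = 56
|j56 + 56| = √(56² + 56²) = 79.2
|j56 + 8100| = √(56² + 8100²) = 8100
|G(j56)| = 0.36 × 56 / (79.2 × 8100) = 3.1426e-05
20 log₁₀(3.1426e-05) = -90.05 dB

-90.1 dB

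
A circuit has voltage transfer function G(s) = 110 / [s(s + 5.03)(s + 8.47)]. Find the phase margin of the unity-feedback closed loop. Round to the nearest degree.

Gain crossover: |G(jω)| = 1 at ω ≈ 2.27 rad/s.
∠G(j2.27) = −90° − arctan(2.27/5.03) − arctan(2.27/8.47) ≈ -129.33°
PM = 180° + (-129.33°) = 50.67°

51 deg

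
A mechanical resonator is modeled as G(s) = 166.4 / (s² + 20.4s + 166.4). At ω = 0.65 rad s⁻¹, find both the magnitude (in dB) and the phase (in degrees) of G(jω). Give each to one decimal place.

|(j0.65)² + 20.4(j0.65) + 166.4| = |165.98 + j13.26| = 166.5
|G(j0.65)| = 166.4 / 166.5 = 0.99936
20 log₁₀(0.99936) = -0.01 dB
∠[(j0.65)² + 20.4(j0.65) + 166.4] = ∠[165.98 + j13.26] = 4.57°
∠G(j0.65) = −4.57° = -4.57°

|G| = -0.0 dB, ∠G = -4.6°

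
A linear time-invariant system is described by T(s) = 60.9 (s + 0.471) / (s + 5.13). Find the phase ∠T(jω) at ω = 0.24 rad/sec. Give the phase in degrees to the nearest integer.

∠(j0.24 + 0.471) = arctan(0.24/0.471) = 27.00°
∠(j0.24 + 5.13) = arctan(0.24/5.13) = 2.68°
∠T(j0.24) = 27.00° − 2.68° = 24.32°

24°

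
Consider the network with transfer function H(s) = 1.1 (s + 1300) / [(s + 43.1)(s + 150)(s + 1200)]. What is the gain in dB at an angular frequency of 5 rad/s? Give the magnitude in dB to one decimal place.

|j5 + 1300| = √(5² + 1300²) = 1300
|j5 + 43.1| = √(5² + 43.1²) = 43.39
|j5 + 150| = √(5² + 150²) = 150.1
|j5 + 1200| = √(5² + 1200²) = 1200
|H(j5)| = 1.1 × 1300 / (43.39 × 150.1 × 1200) = 0.000183
20 log₁₀(0.000183) = -74.75 dB

-74.8 dB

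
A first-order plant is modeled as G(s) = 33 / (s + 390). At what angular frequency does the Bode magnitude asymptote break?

The single real pole at s = −390 gives a corner at ω = 390 rad/sec.

390 rad/sec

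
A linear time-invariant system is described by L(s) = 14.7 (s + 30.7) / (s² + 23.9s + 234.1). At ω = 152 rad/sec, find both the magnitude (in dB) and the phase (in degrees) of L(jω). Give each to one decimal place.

|j152 + 30.7| = √(152² + 30.7²) = 155.1
|(j152)² + 23.9(j152) + 234.1| = |-22870 + j3632.8| = 2.316e+04
|L(j152)| = 14.7 × 155.1 / 2.316e+04 = 0.098439
20 log₁₀(0.098439) = -20.14 dB
∠(j152 + 30.7) = arctan(152/30.7) = 78.58°
∠[(j152)² + 23.9(j152) + 234.1] = ∠[-22870 + j3632.8] = 170.97°
∠L(j152) = 78.58° − 170.97° = -92.39°

|L| = -20.1 dB, ∠L = -92.4°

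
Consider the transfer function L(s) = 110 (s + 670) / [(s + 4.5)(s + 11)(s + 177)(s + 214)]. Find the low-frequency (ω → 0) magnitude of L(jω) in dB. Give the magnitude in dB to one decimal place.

L(0) = 110 × 670 / (4.5 × 11 × 177 × 214) = 0.039307
20 log₁₀(0.039307) = -28.11 dB

-28.1 dB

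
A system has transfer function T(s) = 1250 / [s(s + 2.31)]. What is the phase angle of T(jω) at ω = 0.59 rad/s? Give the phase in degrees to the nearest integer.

-104 deg

∠(j0.59 + 2.31) = arctan(0.59/2.31) = 14.33°
∠(j0.59) = 90.00°
∠T(j0.59) = − (14.33° + 90.00°) = -104.33°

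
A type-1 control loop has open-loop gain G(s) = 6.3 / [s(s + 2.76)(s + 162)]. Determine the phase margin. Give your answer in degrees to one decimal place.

89.7 deg

Gain crossover: |G(jω)| = 1 at ω ≈ 0.0141 rad/s.
∠G(j0.0141) = −90° − arctan(0.0141/2.76) − arctan(0.0141/162) ≈ -90.30°
PM = 180° + (-90.30°) = 89.70°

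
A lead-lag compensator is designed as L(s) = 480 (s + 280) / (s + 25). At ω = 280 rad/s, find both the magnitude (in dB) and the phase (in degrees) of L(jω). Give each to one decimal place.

|L| = 56.6 dB, ∠L = -39.9°

|j280 + 280| = √(280² + 280²) = 396
|j280 + 25| = √(280² + 25²) = 281.1
|L(j280)| = 480 × 396 / 281.1 = 676.13
20 log₁₀(676.13) = 56.60 dB
∠(j280 + 280) = arctan(280/280) = 45.00°
∠(j280 + 25) = arctan(280/25) = 84.90°
∠L(j280) = 45.00° − 84.90° = -39.90°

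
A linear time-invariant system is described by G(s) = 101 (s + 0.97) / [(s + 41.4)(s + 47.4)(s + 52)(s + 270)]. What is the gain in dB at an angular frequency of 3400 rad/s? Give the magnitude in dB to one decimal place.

-171.8 dB

|j3400 + 0.97| = √(3400² + 0.97²) = 3400
|j3400 + 41.4| = √(3400² + 41.4²) = 3400
|j3400 + 47.4| = √(3400² + 47.4²) = 3400
|j3400 + 52| = √(3400² + 52²) = 3400
|j3400 + 270| = √(3400² + 270²) = 3411
|G(j3400)| = 101 × 3400 / (3400 × 3400 × 3400 × 3411) = 2.5609e-09
20 log₁₀(2.5609e-09) = -171.83 dB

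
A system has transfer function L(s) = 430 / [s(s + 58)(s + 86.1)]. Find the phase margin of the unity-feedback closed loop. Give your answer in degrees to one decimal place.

Gain crossover: |L(jω)| = 1 at ω ≈ 0.0861 rad/s.
∠L(j0.0861) = −90° − arctan(0.0861/58) − arctan(0.0861/86.1) ≈ -90.14°
PM = 180° + (-90.14°) = 89.86°

89.9°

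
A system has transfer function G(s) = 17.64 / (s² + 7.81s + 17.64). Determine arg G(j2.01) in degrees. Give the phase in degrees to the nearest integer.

-49 deg

∠[(j2.01)² + 7.81(j2.01) + 17.64] = ∠[13.6 + j15.698] = 49.10°
∠G(j2.01) = −49.10° = -49.10°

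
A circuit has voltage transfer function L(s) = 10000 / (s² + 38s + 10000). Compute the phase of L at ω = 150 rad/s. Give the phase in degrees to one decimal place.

∠[(j150)² + 38(j150) + 10000] = ∠[-12500 + j5700] = 155.49°
∠L(j150) = −155.49° = -155.49°

-155.5°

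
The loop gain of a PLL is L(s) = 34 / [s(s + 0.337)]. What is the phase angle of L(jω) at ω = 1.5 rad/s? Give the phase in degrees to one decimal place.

∠(j1.5 + 0.337) = arctan(1.5/0.337) = 77.34°
∠(j1.5) = 90.00°
∠L(j1.5) = − (77.34° + 90.00°) = -167.34°

-167.3°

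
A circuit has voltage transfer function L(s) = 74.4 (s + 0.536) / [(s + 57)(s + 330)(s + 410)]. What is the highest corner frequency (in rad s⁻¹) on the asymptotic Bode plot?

410 rad s⁻¹

Break frequencies occur at each pole and zero magnitude: 0.536 rad s⁻¹, 57 rad s⁻¹, 330 rad s⁻¹, 410 rad s⁻¹.
The highest is 410 rad s⁻¹.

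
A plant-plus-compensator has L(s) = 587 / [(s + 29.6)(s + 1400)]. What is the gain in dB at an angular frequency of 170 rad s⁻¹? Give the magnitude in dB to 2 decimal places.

-52.35 dB

|j170 + 29.6| = √(170² + 29.6²) = 172.6
|j170 + 1400| = √(170² + 1400²) = 1410
|L(j170)| = 587 / (172.6 × 1410) = 0.0024121
20 log₁₀(0.0024121) = -52.352 dB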